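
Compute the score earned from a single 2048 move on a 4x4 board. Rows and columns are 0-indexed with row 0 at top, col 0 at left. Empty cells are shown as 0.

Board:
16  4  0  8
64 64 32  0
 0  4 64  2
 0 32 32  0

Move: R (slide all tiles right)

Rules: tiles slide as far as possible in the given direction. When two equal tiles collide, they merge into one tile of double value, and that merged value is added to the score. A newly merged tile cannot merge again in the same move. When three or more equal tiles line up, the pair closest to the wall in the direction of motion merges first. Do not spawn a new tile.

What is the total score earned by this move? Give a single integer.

Answer: 192

Derivation:
Slide right:
row 0: [16, 4, 0, 8] -> [0, 16, 4, 8]  score +0 (running 0)
row 1: [64, 64, 32, 0] -> [0, 0, 128, 32]  score +128 (running 128)
row 2: [0, 4, 64, 2] -> [0, 4, 64, 2]  score +0 (running 128)
row 3: [0, 32, 32, 0] -> [0, 0, 0, 64]  score +64 (running 192)
Board after move:
  0  16   4   8
  0   0 128  32
  0   4  64   2
  0   0   0  64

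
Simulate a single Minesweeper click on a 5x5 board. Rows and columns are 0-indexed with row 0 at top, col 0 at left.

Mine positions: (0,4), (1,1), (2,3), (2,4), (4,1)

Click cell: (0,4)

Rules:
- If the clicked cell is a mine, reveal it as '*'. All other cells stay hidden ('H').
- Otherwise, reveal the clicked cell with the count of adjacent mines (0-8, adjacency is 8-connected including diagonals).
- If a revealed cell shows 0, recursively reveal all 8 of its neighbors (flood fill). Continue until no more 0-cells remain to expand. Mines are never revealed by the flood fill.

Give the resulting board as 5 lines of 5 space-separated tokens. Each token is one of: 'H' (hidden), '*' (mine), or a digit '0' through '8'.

H H H H *
H H H H H
H H H H H
H H H H H
H H H H H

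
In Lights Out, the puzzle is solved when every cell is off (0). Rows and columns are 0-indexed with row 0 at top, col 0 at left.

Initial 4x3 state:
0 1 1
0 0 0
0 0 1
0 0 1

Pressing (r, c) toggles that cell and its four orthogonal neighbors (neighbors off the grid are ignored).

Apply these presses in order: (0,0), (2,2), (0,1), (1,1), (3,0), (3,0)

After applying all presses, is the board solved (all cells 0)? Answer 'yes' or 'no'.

Answer: yes

Derivation:
After press 1 at (0,0):
1 0 1
1 0 0
0 0 1
0 0 1

After press 2 at (2,2):
1 0 1
1 0 1
0 1 0
0 0 0

After press 3 at (0,1):
0 1 0
1 1 1
0 1 0
0 0 0

After press 4 at (1,1):
0 0 0
0 0 0
0 0 0
0 0 0

After press 5 at (3,0):
0 0 0
0 0 0
1 0 0
1 1 0

After press 6 at (3,0):
0 0 0
0 0 0
0 0 0
0 0 0

Lights still on: 0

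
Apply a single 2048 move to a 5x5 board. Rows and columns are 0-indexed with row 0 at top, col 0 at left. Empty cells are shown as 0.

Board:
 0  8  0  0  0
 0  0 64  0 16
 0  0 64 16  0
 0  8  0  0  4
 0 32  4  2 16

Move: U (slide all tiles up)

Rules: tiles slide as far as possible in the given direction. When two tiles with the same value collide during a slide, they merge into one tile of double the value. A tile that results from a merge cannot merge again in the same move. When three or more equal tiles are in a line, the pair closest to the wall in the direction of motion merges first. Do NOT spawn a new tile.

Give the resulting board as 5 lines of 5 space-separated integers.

Answer:   0  16 128  16  16
  0  32   4   2   4
  0   0   0   0  16
  0   0   0   0   0
  0   0   0   0   0

Derivation:
Slide up:
col 0: [0, 0, 0, 0, 0] -> [0, 0, 0, 0, 0]
col 1: [8, 0, 0, 8, 32] -> [16, 32, 0, 0, 0]
col 2: [0, 64, 64, 0, 4] -> [128, 4, 0, 0, 0]
col 3: [0, 0, 16, 0, 2] -> [16, 2, 0, 0, 0]
col 4: [0, 16, 0, 4, 16] -> [16, 4, 16, 0, 0]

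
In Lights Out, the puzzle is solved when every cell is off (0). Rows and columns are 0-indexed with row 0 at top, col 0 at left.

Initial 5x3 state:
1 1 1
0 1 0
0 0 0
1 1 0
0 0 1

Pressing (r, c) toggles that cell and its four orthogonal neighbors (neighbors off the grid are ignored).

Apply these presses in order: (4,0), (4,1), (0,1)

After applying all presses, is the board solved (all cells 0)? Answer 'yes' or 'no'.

After press 1 at (4,0):
1 1 1
0 1 0
0 0 0
0 1 0
1 1 1

After press 2 at (4,1):
1 1 1
0 1 0
0 0 0
0 0 0
0 0 0

After press 3 at (0,1):
0 0 0
0 0 0
0 0 0
0 0 0
0 0 0

Lights still on: 0

Answer: yes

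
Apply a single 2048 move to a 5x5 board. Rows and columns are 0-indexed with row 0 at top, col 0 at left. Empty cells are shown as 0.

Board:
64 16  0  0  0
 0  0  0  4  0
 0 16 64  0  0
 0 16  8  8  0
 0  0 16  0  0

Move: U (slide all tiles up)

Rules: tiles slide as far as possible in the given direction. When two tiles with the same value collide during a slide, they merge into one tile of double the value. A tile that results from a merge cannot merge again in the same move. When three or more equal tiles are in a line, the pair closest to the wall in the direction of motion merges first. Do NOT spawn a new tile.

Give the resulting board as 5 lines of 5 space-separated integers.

Answer: 64 32 64  4  0
 0 16  8  8  0
 0  0 16  0  0
 0  0  0  0  0
 0  0  0  0  0

Derivation:
Slide up:
col 0: [64, 0, 0, 0, 0] -> [64, 0, 0, 0, 0]
col 1: [16, 0, 16, 16, 0] -> [32, 16, 0, 0, 0]
col 2: [0, 0, 64, 8, 16] -> [64, 8, 16, 0, 0]
col 3: [0, 4, 0, 8, 0] -> [4, 8, 0, 0, 0]
col 4: [0, 0, 0, 0, 0] -> [0, 0, 0, 0, 0]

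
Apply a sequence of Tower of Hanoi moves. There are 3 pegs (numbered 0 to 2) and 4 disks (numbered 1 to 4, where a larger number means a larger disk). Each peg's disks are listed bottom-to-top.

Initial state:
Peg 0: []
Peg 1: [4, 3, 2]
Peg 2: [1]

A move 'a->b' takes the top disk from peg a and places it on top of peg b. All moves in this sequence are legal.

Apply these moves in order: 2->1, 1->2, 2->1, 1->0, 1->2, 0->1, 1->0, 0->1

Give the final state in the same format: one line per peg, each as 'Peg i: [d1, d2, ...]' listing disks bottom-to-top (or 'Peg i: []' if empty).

Answer: Peg 0: []
Peg 1: [4, 3, 1]
Peg 2: [2]

Derivation:
After move 1 (2->1):
Peg 0: []
Peg 1: [4, 3, 2, 1]
Peg 2: []

After move 2 (1->2):
Peg 0: []
Peg 1: [4, 3, 2]
Peg 2: [1]

After move 3 (2->1):
Peg 0: []
Peg 1: [4, 3, 2, 1]
Peg 2: []

After move 4 (1->0):
Peg 0: [1]
Peg 1: [4, 3, 2]
Peg 2: []

After move 5 (1->2):
Peg 0: [1]
Peg 1: [4, 3]
Peg 2: [2]

After move 6 (0->1):
Peg 0: []
Peg 1: [4, 3, 1]
Peg 2: [2]

After move 7 (1->0):
Peg 0: [1]
Peg 1: [4, 3]
Peg 2: [2]

After move 8 (0->1):
Peg 0: []
Peg 1: [4, 3, 1]
Peg 2: [2]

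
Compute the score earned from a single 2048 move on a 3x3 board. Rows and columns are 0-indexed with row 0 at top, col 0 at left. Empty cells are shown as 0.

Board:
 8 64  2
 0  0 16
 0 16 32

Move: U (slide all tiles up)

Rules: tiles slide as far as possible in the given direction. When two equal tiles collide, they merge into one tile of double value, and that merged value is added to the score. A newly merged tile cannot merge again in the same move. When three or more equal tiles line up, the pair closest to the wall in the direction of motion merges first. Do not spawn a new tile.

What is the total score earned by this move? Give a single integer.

Slide up:
col 0: [8, 0, 0] -> [8, 0, 0]  score +0 (running 0)
col 1: [64, 0, 16] -> [64, 16, 0]  score +0 (running 0)
col 2: [2, 16, 32] -> [2, 16, 32]  score +0 (running 0)
Board after move:
 8 64  2
 0 16 16
 0  0 32

Answer: 0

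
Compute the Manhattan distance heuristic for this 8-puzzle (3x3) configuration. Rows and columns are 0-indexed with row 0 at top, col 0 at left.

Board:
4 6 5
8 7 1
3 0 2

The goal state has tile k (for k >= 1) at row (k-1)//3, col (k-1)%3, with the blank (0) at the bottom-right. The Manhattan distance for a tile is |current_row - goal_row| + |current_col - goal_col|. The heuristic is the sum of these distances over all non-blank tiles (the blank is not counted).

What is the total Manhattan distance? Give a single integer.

Tile 4: at (0,0), goal (1,0), distance |0-1|+|0-0| = 1
Tile 6: at (0,1), goal (1,2), distance |0-1|+|1-2| = 2
Tile 5: at (0,2), goal (1,1), distance |0-1|+|2-1| = 2
Tile 8: at (1,0), goal (2,1), distance |1-2|+|0-1| = 2
Tile 7: at (1,1), goal (2,0), distance |1-2|+|1-0| = 2
Tile 1: at (1,2), goal (0,0), distance |1-0|+|2-0| = 3
Tile 3: at (2,0), goal (0,2), distance |2-0|+|0-2| = 4
Tile 2: at (2,2), goal (0,1), distance |2-0|+|2-1| = 3
Sum: 1 + 2 + 2 + 2 + 2 + 3 + 4 + 3 = 19

Answer: 19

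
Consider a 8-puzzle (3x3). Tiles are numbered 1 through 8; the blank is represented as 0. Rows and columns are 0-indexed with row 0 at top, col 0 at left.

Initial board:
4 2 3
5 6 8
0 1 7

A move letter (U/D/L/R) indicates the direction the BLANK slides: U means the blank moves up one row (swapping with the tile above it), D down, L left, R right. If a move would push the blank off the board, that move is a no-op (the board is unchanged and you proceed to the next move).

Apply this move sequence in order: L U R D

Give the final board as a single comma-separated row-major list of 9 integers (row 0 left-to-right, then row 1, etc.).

Answer: 4, 2, 3, 6, 1, 8, 5, 0, 7

Derivation:
After move 1 (L):
4 2 3
5 6 8
0 1 7

After move 2 (U):
4 2 3
0 6 8
5 1 7

After move 3 (R):
4 2 3
6 0 8
5 1 7

After move 4 (D):
4 2 3
6 1 8
5 0 7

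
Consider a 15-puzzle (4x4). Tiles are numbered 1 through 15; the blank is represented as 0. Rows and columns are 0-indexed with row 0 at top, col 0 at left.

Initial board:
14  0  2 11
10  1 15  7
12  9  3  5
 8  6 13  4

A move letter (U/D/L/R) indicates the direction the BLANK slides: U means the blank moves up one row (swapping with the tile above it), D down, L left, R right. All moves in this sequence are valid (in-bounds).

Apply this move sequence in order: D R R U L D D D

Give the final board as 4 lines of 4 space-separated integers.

After move 1 (D):
14  1  2 11
10  0 15  7
12  9  3  5
 8  6 13  4

After move 2 (R):
14  1  2 11
10 15  0  7
12  9  3  5
 8  6 13  4

After move 3 (R):
14  1  2 11
10 15  7  0
12  9  3  5
 8  6 13  4

After move 4 (U):
14  1  2  0
10 15  7 11
12  9  3  5
 8  6 13  4

After move 5 (L):
14  1  0  2
10 15  7 11
12  9  3  5
 8  6 13  4

After move 6 (D):
14  1  7  2
10 15  0 11
12  9  3  5
 8  6 13  4

After move 7 (D):
14  1  7  2
10 15  3 11
12  9  0  5
 8  6 13  4

After move 8 (D):
14  1  7  2
10 15  3 11
12  9 13  5
 8  6  0  4

Answer: 14  1  7  2
10 15  3 11
12  9 13  5
 8  6  0  4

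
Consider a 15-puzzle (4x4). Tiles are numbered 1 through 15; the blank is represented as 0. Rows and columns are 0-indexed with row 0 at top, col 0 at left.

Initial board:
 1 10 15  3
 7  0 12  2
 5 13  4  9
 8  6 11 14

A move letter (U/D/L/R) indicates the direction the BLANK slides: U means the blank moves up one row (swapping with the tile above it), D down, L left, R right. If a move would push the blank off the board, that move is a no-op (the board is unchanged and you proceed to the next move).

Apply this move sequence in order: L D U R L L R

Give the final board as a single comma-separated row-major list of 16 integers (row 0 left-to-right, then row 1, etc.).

After move 1 (L):
 1 10 15  3
 0  7 12  2
 5 13  4  9
 8  6 11 14

After move 2 (D):
 1 10 15  3
 5  7 12  2
 0 13  4  9
 8  6 11 14

After move 3 (U):
 1 10 15  3
 0  7 12  2
 5 13  4  9
 8  6 11 14

After move 4 (R):
 1 10 15  3
 7  0 12  2
 5 13  4  9
 8  6 11 14

After move 5 (L):
 1 10 15  3
 0  7 12  2
 5 13  4  9
 8  6 11 14

After move 6 (L):
 1 10 15  3
 0  7 12  2
 5 13  4  9
 8  6 11 14

After move 7 (R):
 1 10 15  3
 7  0 12  2
 5 13  4  9
 8  6 11 14

Answer: 1, 10, 15, 3, 7, 0, 12, 2, 5, 13, 4, 9, 8, 6, 11, 14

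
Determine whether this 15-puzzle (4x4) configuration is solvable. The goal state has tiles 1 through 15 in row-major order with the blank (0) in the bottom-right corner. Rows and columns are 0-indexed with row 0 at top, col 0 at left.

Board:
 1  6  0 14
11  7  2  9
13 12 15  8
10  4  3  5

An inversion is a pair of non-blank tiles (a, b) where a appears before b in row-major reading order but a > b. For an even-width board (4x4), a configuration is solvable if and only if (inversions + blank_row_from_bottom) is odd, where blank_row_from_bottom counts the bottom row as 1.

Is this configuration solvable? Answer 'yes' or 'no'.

Inversions: 54
Blank is in row 0 (0-indexed from top), which is row 4 counting from the bottom (bottom = 1).
54 + 4 = 58, which is even, so the puzzle is not solvable.

Answer: no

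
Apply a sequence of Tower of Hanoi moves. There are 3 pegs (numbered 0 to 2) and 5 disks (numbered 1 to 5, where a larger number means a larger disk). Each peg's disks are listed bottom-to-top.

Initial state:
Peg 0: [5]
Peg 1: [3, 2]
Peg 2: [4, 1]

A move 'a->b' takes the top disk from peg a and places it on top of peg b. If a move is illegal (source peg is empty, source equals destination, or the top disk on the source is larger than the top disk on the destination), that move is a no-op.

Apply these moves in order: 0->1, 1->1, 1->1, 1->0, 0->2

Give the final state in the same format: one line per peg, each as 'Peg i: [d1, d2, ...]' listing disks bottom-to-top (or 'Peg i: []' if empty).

After move 1 (0->1):
Peg 0: [5]
Peg 1: [3, 2]
Peg 2: [4, 1]

After move 2 (1->1):
Peg 0: [5]
Peg 1: [3, 2]
Peg 2: [4, 1]

After move 3 (1->1):
Peg 0: [5]
Peg 1: [3, 2]
Peg 2: [4, 1]

After move 4 (1->0):
Peg 0: [5, 2]
Peg 1: [3]
Peg 2: [4, 1]

After move 5 (0->2):
Peg 0: [5, 2]
Peg 1: [3]
Peg 2: [4, 1]

Answer: Peg 0: [5, 2]
Peg 1: [3]
Peg 2: [4, 1]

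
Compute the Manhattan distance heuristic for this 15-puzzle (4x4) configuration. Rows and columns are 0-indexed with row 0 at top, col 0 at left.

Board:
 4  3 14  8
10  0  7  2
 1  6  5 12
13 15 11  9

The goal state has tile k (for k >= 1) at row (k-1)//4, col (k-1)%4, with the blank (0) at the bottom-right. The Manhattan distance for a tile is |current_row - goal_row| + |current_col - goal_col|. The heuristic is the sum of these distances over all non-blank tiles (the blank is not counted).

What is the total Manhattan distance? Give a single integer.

Answer: 26

Derivation:
Tile 4: at (0,0), goal (0,3), distance |0-0|+|0-3| = 3
Tile 3: at (0,1), goal (0,2), distance |0-0|+|1-2| = 1
Tile 14: at (0,2), goal (3,1), distance |0-3|+|2-1| = 4
Tile 8: at (0,3), goal (1,3), distance |0-1|+|3-3| = 1
Tile 10: at (1,0), goal (2,1), distance |1-2|+|0-1| = 2
Tile 7: at (1,2), goal (1,2), distance |1-1|+|2-2| = 0
Tile 2: at (1,3), goal (0,1), distance |1-0|+|3-1| = 3
Tile 1: at (2,0), goal (0,0), distance |2-0|+|0-0| = 2
Tile 6: at (2,1), goal (1,1), distance |2-1|+|1-1| = 1
Tile 5: at (2,2), goal (1,0), distance |2-1|+|2-0| = 3
Tile 12: at (2,3), goal (2,3), distance |2-2|+|3-3| = 0
Tile 13: at (3,0), goal (3,0), distance |3-3|+|0-0| = 0
Tile 15: at (3,1), goal (3,2), distance |3-3|+|1-2| = 1
Tile 11: at (3,2), goal (2,2), distance |3-2|+|2-2| = 1
Tile 9: at (3,3), goal (2,0), distance |3-2|+|3-0| = 4
Sum: 3 + 1 + 4 + 1 + 2 + 0 + 3 + 2 + 1 + 3 + 0 + 0 + 1 + 1 + 4 = 26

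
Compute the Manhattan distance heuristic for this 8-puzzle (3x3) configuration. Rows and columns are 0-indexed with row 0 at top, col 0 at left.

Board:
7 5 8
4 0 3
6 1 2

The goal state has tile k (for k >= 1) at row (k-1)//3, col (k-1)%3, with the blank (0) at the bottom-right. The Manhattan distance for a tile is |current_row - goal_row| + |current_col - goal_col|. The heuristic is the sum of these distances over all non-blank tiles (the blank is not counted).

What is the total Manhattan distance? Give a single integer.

Tile 7: (0,0)->(2,0) = 2
Tile 5: (0,1)->(1,1) = 1
Tile 8: (0,2)->(2,1) = 3
Tile 4: (1,0)->(1,0) = 0
Tile 3: (1,2)->(0,2) = 1
Tile 6: (2,0)->(1,2) = 3
Tile 1: (2,1)->(0,0) = 3
Tile 2: (2,2)->(0,1) = 3
Sum: 2 + 1 + 3 + 0 + 1 + 3 + 3 + 3 = 16

Answer: 16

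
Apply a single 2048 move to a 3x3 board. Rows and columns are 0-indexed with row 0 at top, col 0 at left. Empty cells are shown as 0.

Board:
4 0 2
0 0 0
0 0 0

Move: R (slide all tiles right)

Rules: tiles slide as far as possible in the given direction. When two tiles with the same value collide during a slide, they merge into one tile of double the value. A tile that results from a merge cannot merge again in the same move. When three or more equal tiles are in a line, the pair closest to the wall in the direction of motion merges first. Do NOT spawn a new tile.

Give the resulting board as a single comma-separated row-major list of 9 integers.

Slide right:
row 0: [4, 0, 2] -> [0, 4, 2]
row 1: [0, 0, 0] -> [0, 0, 0]
row 2: [0, 0, 0] -> [0, 0, 0]

Answer: 0, 4, 2, 0, 0, 0, 0, 0, 0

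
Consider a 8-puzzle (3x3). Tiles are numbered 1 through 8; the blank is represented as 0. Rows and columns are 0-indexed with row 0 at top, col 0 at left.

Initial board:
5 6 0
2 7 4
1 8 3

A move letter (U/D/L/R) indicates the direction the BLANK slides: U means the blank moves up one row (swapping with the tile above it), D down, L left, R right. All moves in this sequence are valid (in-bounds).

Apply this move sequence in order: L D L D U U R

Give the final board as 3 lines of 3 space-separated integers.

Answer: 7 0 6
5 2 4
1 8 3

Derivation:
After move 1 (L):
5 0 6
2 7 4
1 8 3

After move 2 (D):
5 7 6
2 0 4
1 8 3

After move 3 (L):
5 7 6
0 2 4
1 8 3

After move 4 (D):
5 7 6
1 2 4
0 8 3

After move 5 (U):
5 7 6
0 2 4
1 8 3

After move 6 (U):
0 7 6
5 2 4
1 8 3

After move 7 (R):
7 0 6
5 2 4
1 8 3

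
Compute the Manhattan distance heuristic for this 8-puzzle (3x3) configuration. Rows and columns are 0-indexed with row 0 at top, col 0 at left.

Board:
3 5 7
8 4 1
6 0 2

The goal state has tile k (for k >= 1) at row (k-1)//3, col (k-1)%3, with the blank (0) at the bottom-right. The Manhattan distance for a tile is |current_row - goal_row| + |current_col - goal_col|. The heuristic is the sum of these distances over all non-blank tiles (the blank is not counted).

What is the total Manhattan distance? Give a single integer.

Tile 3: at (0,0), goal (0,2), distance |0-0|+|0-2| = 2
Tile 5: at (0,1), goal (1,1), distance |0-1|+|1-1| = 1
Tile 7: at (0,2), goal (2,0), distance |0-2|+|2-0| = 4
Tile 8: at (1,0), goal (2,1), distance |1-2|+|0-1| = 2
Tile 4: at (1,1), goal (1,0), distance |1-1|+|1-0| = 1
Tile 1: at (1,2), goal (0,0), distance |1-0|+|2-0| = 3
Tile 6: at (2,0), goal (1,2), distance |2-1|+|0-2| = 3
Tile 2: at (2,2), goal (0,1), distance |2-0|+|2-1| = 3
Sum: 2 + 1 + 4 + 2 + 1 + 3 + 3 + 3 = 19

Answer: 19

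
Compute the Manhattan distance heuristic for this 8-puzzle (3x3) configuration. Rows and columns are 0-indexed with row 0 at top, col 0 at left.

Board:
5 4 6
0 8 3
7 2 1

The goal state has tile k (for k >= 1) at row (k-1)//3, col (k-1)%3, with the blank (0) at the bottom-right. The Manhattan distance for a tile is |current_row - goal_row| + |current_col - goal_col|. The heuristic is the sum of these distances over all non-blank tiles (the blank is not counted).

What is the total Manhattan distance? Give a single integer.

Tile 5: at (0,0), goal (1,1), distance |0-1|+|0-1| = 2
Tile 4: at (0,1), goal (1,0), distance |0-1|+|1-0| = 2
Tile 6: at (0,2), goal (1,2), distance |0-1|+|2-2| = 1
Tile 8: at (1,1), goal (2,1), distance |1-2|+|1-1| = 1
Tile 3: at (1,2), goal (0,2), distance |1-0|+|2-2| = 1
Tile 7: at (2,0), goal (2,0), distance |2-2|+|0-0| = 0
Tile 2: at (2,1), goal (0,1), distance |2-0|+|1-1| = 2
Tile 1: at (2,2), goal (0,0), distance |2-0|+|2-0| = 4
Sum: 2 + 2 + 1 + 1 + 1 + 0 + 2 + 4 = 13

Answer: 13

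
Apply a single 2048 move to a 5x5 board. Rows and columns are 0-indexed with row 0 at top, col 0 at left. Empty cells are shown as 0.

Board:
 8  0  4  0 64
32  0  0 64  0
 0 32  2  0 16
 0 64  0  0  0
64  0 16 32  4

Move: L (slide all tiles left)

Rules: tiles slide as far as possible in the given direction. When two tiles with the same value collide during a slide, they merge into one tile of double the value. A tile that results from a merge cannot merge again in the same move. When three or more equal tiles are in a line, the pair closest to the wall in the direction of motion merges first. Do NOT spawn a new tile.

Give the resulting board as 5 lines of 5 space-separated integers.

Slide left:
row 0: [8, 0, 4, 0, 64] -> [8, 4, 64, 0, 0]
row 1: [32, 0, 0, 64, 0] -> [32, 64, 0, 0, 0]
row 2: [0, 32, 2, 0, 16] -> [32, 2, 16, 0, 0]
row 3: [0, 64, 0, 0, 0] -> [64, 0, 0, 0, 0]
row 4: [64, 0, 16, 32, 4] -> [64, 16, 32, 4, 0]

Answer:  8  4 64  0  0
32 64  0  0  0
32  2 16  0  0
64  0  0  0  0
64 16 32  4  0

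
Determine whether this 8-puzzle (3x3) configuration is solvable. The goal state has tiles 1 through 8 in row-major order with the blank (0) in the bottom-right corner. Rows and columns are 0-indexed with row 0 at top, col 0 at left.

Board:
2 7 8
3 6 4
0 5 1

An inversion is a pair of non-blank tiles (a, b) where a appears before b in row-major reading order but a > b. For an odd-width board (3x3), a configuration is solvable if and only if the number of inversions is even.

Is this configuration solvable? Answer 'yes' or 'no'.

Inversions (pairs i<j in row-major order where tile[i] > tile[j] > 0): 17
17 is odd, so the puzzle is not solvable.

Answer: no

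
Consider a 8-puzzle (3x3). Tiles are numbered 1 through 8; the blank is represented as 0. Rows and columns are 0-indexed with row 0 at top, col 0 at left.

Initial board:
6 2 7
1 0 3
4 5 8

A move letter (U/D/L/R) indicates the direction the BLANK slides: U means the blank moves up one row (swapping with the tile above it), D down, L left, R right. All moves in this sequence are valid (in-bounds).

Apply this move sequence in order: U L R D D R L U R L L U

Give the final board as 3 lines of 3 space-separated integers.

After move 1 (U):
6 0 7
1 2 3
4 5 8

After move 2 (L):
0 6 7
1 2 3
4 5 8

After move 3 (R):
6 0 7
1 2 3
4 5 8

After move 4 (D):
6 2 7
1 0 3
4 5 8

After move 5 (D):
6 2 7
1 5 3
4 0 8

After move 6 (R):
6 2 7
1 5 3
4 8 0

After move 7 (L):
6 2 7
1 5 3
4 0 8

After move 8 (U):
6 2 7
1 0 3
4 5 8

After move 9 (R):
6 2 7
1 3 0
4 5 8

After move 10 (L):
6 2 7
1 0 3
4 5 8

After move 11 (L):
6 2 7
0 1 3
4 5 8

After move 12 (U):
0 2 7
6 1 3
4 5 8

Answer: 0 2 7
6 1 3
4 5 8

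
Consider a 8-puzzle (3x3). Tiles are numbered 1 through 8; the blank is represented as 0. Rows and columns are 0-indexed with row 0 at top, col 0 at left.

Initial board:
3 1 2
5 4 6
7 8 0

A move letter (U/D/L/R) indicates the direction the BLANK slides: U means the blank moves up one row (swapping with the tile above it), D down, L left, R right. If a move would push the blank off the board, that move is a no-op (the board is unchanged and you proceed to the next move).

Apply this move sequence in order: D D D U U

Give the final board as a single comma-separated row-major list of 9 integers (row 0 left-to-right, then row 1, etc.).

After move 1 (D):
3 1 2
5 4 6
7 8 0

After move 2 (D):
3 1 2
5 4 6
7 8 0

After move 3 (D):
3 1 2
5 4 6
7 8 0

After move 4 (U):
3 1 2
5 4 0
7 8 6

After move 5 (U):
3 1 0
5 4 2
7 8 6

Answer: 3, 1, 0, 5, 4, 2, 7, 8, 6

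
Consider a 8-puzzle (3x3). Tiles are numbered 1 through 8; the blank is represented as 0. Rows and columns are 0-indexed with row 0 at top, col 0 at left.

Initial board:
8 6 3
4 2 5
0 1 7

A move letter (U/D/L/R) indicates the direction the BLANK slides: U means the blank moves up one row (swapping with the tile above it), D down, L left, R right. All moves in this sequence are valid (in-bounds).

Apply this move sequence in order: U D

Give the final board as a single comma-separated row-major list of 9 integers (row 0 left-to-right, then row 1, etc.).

Answer: 8, 6, 3, 4, 2, 5, 0, 1, 7

Derivation:
After move 1 (U):
8 6 3
0 2 5
4 1 7

After move 2 (D):
8 6 3
4 2 5
0 1 7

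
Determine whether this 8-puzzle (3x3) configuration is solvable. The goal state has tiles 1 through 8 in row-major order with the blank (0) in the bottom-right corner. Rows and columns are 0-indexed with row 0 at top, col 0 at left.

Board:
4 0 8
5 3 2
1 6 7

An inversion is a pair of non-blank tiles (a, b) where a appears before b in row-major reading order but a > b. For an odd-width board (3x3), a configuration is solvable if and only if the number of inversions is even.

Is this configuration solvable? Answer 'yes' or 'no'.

Answer: no

Derivation:
Inversions (pairs i<j in row-major order where tile[i] > tile[j] > 0): 15
15 is odd, so the puzzle is not solvable.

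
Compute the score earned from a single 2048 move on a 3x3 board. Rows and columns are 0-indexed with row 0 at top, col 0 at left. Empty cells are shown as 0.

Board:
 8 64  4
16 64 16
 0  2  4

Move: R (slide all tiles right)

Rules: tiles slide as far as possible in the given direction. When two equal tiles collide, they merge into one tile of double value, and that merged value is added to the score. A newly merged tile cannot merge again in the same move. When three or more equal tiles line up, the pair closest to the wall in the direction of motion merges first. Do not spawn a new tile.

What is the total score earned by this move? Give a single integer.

Answer: 0

Derivation:
Slide right:
row 0: [8, 64, 4] -> [8, 64, 4]  score +0 (running 0)
row 1: [16, 64, 16] -> [16, 64, 16]  score +0 (running 0)
row 2: [0, 2, 4] -> [0, 2, 4]  score +0 (running 0)
Board after move:
 8 64  4
16 64 16
 0  2  4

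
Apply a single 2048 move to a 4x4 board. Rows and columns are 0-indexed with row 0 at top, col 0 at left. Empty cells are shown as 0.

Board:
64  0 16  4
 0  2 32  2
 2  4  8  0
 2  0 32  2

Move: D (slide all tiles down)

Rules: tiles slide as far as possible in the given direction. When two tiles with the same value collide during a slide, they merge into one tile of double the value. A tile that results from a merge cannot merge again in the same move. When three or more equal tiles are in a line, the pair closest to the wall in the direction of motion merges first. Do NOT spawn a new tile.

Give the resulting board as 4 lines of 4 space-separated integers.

Slide down:
col 0: [64, 0, 2, 2] -> [0, 0, 64, 4]
col 1: [0, 2, 4, 0] -> [0, 0, 2, 4]
col 2: [16, 32, 8, 32] -> [16, 32, 8, 32]
col 3: [4, 2, 0, 2] -> [0, 0, 4, 4]

Answer:  0  0 16  0
 0  0 32  0
64  2  8  4
 4  4 32  4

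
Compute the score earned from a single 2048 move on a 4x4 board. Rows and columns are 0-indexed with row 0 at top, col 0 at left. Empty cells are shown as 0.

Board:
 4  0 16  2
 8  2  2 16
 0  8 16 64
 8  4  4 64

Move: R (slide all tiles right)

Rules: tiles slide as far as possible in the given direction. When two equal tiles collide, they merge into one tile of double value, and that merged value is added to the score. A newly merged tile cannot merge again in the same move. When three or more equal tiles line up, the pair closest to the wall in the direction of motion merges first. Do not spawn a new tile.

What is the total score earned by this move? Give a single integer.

Slide right:
row 0: [4, 0, 16, 2] -> [0, 4, 16, 2]  score +0 (running 0)
row 1: [8, 2, 2, 16] -> [0, 8, 4, 16]  score +4 (running 4)
row 2: [0, 8, 16, 64] -> [0, 8, 16, 64]  score +0 (running 4)
row 3: [8, 4, 4, 64] -> [0, 8, 8, 64]  score +8 (running 12)
Board after move:
 0  4 16  2
 0  8  4 16
 0  8 16 64
 0  8  8 64

Answer: 12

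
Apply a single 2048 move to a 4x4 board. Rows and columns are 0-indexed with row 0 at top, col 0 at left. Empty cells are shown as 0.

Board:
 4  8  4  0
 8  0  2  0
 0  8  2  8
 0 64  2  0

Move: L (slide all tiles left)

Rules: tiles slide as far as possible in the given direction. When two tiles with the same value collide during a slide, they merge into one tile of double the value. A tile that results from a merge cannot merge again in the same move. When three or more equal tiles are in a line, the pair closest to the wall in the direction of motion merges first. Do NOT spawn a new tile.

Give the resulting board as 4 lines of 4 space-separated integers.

Slide left:
row 0: [4, 8, 4, 0] -> [4, 8, 4, 0]
row 1: [8, 0, 2, 0] -> [8, 2, 0, 0]
row 2: [0, 8, 2, 8] -> [8, 2, 8, 0]
row 3: [0, 64, 2, 0] -> [64, 2, 0, 0]

Answer:  4  8  4  0
 8  2  0  0
 8  2  8  0
64  2  0  0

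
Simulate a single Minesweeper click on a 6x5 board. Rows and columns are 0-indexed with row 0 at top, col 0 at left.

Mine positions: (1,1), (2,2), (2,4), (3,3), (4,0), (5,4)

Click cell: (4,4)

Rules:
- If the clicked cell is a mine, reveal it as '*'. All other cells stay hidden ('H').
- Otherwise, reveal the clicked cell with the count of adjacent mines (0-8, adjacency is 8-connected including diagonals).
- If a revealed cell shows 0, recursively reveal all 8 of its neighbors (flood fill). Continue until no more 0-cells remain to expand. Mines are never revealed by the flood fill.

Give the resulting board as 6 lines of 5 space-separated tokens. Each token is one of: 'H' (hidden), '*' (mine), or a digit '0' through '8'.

H H H H H
H H H H H
H H H H H
H H H H H
H H H H 2
H H H H H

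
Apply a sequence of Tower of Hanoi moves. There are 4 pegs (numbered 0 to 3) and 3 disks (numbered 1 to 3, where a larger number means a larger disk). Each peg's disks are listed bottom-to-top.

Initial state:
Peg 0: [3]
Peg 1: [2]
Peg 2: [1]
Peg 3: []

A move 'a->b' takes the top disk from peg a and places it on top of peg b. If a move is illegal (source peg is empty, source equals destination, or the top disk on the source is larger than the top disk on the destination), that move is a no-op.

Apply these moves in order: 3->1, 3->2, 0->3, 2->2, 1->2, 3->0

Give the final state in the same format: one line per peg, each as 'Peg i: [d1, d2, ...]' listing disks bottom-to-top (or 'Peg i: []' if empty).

Answer: Peg 0: [3]
Peg 1: [2]
Peg 2: [1]
Peg 3: []

Derivation:
After move 1 (3->1):
Peg 0: [3]
Peg 1: [2]
Peg 2: [1]
Peg 3: []

After move 2 (3->2):
Peg 0: [3]
Peg 1: [2]
Peg 2: [1]
Peg 3: []

After move 3 (0->3):
Peg 0: []
Peg 1: [2]
Peg 2: [1]
Peg 3: [3]

After move 4 (2->2):
Peg 0: []
Peg 1: [2]
Peg 2: [1]
Peg 3: [3]

After move 5 (1->2):
Peg 0: []
Peg 1: [2]
Peg 2: [1]
Peg 3: [3]

After move 6 (3->0):
Peg 0: [3]
Peg 1: [2]
Peg 2: [1]
Peg 3: []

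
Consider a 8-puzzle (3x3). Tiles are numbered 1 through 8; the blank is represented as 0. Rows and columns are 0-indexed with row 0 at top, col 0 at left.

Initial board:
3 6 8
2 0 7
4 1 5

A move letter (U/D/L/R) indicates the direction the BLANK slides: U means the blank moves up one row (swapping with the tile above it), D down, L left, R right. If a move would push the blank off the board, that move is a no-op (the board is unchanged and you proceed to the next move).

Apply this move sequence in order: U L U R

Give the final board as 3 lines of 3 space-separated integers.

After move 1 (U):
3 0 8
2 6 7
4 1 5

After move 2 (L):
0 3 8
2 6 7
4 1 5

After move 3 (U):
0 3 8
2 6 7
4 1 5

After move 4 (R):
3 0 8
2 6 7
4 1 5

Answer: 3 0 8
2 6 7
4 1 5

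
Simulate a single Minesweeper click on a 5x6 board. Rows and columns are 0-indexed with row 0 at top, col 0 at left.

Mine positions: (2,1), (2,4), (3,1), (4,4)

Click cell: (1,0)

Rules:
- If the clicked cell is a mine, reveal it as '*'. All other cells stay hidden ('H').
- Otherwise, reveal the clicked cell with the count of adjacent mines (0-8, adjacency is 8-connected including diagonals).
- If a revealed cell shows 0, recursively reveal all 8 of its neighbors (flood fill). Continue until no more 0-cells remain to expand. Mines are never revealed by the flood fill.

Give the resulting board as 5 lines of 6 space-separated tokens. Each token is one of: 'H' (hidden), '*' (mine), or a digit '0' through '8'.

H H H H H H
1 H H H H H
H H H H H H
H H H H H H
H H H H H H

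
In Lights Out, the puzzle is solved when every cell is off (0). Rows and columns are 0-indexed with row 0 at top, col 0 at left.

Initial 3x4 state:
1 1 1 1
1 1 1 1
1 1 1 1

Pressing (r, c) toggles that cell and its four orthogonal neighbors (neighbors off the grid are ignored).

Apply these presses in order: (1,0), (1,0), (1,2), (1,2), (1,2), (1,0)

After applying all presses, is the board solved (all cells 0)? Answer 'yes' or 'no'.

Answer: no

Derivation:
After press 1 at (1,0):
0 1 1 1
0 0 1 1
0 1 1 1

After press 2 at (1,0):
1 1 1 1
1 1 1 1
1 1 1 1

After press 3 at (1,2):
1 1 0 1
1 0 0 0
1 1 0 1

After press 4 at (1,2):
1 1 1 1
1 1 1 1
1 1 1 1

After press 5 at (1,2):
1 1 0 1
1 0 0 0
1 1 0 1

After press 6 at (1,0):
0 1 0 1
0 1 0 0
0 1 0 1

Lights still on: 5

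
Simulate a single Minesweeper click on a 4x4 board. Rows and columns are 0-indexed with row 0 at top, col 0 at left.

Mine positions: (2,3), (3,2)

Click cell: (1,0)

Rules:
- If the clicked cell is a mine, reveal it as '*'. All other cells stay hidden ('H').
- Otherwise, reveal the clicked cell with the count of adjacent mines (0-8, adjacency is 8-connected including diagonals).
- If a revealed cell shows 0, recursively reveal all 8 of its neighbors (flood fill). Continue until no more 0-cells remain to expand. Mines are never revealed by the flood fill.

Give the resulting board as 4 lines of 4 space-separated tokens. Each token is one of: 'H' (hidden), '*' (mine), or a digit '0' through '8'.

0 0 0 0
0 0 1 1
0 1 2 H
0 1 H H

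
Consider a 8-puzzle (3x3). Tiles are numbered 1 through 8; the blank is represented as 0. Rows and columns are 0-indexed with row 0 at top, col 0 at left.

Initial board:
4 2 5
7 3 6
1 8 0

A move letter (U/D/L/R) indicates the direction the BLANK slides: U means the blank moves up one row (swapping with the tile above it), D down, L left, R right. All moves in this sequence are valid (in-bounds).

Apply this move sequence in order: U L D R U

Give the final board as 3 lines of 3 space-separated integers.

After move 1 (U):
4 2 5
7 3 0
1 8 6

After move 2 (L):
4 2 5
7 0 3
1 8 6

After move 3 (D):
4 2 5
7 8 3
1 0 6

After move 4 (R):
4 2 5
7 8 3
1 6 0

After move 5 (U):
4 2 5
7 8 0
1 6 3

Answer: 4 2 5
7 8 0
1 6 3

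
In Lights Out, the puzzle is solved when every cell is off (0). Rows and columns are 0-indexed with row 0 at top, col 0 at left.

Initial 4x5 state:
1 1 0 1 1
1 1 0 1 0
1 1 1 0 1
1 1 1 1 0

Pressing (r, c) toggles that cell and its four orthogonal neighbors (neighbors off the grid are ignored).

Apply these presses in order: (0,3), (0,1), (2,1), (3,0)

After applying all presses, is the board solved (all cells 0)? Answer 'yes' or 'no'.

After press 1 at (0,3):
1 1 1 0 0
1 1 0 0 0
1 1 1 0 1
1 1 1 1 0

After press 2 at (0,1):
0 0 0 0 0
1 0 0 0 0
1 1 1 0 1
1 1 1 1 0

After press 3 at (2,1):
0 0 0 0 0
1 1 0 0 0
0 0 0 0 1
1 0 1 1 0

After press 4 at (3,0):
0 0 0 0 0
1 1 0 0 0
1 0 0 0 1
0 1 1 1 0

Lights still on: 7

Answer: no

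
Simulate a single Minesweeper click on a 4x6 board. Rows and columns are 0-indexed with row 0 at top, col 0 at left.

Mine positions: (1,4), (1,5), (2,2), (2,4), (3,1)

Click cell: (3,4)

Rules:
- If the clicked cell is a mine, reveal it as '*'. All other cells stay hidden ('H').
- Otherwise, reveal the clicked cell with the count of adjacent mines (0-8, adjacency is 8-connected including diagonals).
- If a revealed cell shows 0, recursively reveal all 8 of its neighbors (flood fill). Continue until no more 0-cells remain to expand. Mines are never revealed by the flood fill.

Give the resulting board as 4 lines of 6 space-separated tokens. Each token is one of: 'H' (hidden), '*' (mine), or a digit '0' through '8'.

H H H H H H
H H H H H H
H H H H H H
H H H H 1 H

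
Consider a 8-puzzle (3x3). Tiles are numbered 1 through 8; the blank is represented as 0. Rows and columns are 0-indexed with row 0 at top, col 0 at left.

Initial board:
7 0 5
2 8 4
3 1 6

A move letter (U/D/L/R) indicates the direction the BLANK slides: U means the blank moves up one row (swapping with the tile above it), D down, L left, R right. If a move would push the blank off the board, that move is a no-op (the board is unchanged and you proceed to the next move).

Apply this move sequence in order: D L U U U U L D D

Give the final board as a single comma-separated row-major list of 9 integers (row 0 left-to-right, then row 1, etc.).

Answer: 7, 8, 5, 3, 2, 4, 0, 1, 6

Derivation:
After move 1 (D):
7 8 5
2 0 4
3 1 6

After move 2 (L):
7 8 5
0 2 4
3 1 6

After move 3 (U):
0 8 5
7 2 4
3 1 6

After move 4 (U):
0 8 5
7 2 4
3 1 6

After move 5 (U):
0 8 5
7 2 4
3 1 6

After move 6 (U):
0 8 5
7 2 4
3 1 6

After move 7 (L):
0 8 5
7 2 4
3 1 6

After move 8 (D):
7 8 5
0 2 4
3 1 6

After move 9 (D):
7 8 5
3 2 4
0 1 6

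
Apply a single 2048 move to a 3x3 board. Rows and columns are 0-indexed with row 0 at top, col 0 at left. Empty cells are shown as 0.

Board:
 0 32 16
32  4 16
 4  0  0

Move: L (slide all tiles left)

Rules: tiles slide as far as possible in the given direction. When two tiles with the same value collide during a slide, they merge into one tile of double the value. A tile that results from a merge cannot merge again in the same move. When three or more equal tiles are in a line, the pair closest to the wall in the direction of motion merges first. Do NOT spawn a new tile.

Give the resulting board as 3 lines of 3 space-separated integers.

Answer: 32 16  0
32  4 16
 4  0  0

Derivation:
Slide left:
row 0: [0, 32, 16] -> [32, 16, 0]
row 1: [32, 4, 16] -> [32, 4, 16]
row 2: [4, 0, 0] -> [4, 0, 0]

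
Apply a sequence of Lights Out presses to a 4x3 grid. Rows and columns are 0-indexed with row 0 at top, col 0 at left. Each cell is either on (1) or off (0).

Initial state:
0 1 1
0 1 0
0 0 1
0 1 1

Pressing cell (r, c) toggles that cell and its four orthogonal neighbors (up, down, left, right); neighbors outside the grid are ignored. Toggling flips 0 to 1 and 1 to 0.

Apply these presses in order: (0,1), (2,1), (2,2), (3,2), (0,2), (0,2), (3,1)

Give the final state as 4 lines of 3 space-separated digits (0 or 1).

After press 1 at (0,1):
1 0 0
0 0 0
0 0 1
0 1 1

After press 2 at (2,1):
1 0 0
0 1 0
1 1 0
0 0 1

After press 3 at (2,2):
1 0 0
0 1 1
1 0 1
0 0 0

After press 4 at (3,2):
1 0 0
0 1 1
1 0 0
0 1 1

After press 5 at (0,2):
1 1 1
0 1 0
1 0 0
0 1 1

After press 6 at (0,2):
1 0 0
0 1 1
1 0 0
0 1 1

After press 7 at (3,1):
1 0 0
0 1 1
1 1 0
1 0 0

Answer: 1 0 0
0 1 1
1 1 0
1 0 0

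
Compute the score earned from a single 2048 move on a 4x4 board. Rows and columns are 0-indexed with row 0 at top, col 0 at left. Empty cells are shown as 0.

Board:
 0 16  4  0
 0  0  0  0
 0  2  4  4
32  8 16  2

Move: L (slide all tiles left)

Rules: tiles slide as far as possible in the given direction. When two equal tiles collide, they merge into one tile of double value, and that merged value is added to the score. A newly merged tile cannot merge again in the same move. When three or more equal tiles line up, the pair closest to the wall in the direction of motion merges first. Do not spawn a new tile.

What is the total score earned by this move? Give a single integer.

Answer: 8

Derivation:
Slide left:
row 0: [0, 16, 4, 0] -> [16, 4, 0, 0]  score +0 (running 0)
row 1: [0, 0, 0, 0] -> [0, 0, 0, 0]  score +0 (running 0)
row 2: [0, 2, 4, 4] -> [2, 8, 0, 0]  score +8 (running 8)
row 3: [32, 8, 16, 2] -> [32, 8, 16, 2]  score +0 (running 8)
Board after move:
16  4  0  0
 0  0  0  0
 2  8  0  0
32  8 16  2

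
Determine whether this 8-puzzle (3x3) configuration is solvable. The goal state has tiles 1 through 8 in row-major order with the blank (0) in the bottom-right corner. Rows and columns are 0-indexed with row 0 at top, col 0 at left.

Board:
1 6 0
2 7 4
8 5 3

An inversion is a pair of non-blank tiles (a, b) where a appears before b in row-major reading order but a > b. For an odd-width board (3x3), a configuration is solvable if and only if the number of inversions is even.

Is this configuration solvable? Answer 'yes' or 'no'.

Inversions (pairs i<j in row-major order where tile[i] > tile[j] > 0): 11
11 is odd, so the puzzle is not solvable.

Answer: no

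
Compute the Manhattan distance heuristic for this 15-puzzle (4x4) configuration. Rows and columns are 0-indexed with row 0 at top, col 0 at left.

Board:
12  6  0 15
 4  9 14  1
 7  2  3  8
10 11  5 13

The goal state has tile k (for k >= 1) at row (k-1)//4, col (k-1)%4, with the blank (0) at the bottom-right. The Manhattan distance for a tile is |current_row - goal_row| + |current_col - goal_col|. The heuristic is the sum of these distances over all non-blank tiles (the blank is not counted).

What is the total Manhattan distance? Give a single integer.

Answer: 42

Derivation:
Tile 12: at (0,0), goal (2,3), distance |0-2|+|0-3| = 5
Tile 6: at (0,1), goal (1,1), distance |0-1|+|1-1| = 1
Tile 15: at (0,3), goal (3,2), distance |0-3|+|3-2| = 4
Tile 4: at (1,0), goal (0,3), distance |1-0|+|0-3| = 4
Tile 9: at (1,1), goal (2,0), distance |1-2|+|1-0| = 2
Tile 14: at (1,2), goal (3,1), distance |1-3|+|2-1| = 3
Tile 1: at (1,3), goal (0,0), distance |1-0|+|3-0| = 4
Tile 7: at (2,0), goal (1,2), distance |2-1|+|0-2| = 3
Tile 2: at (2,1), goal (0,1), distance |2-0|+|1-1| = 2
Tile 3: at (2,2), goal (0,2), distance |2-0|+|2-2| = 2
Tile 8: at (2,3), goal (1,3), distance |2-1|+|3-3| = 1
Tile 10: at (3,0), goal (2,1), distance |3-2|+|0-1| = 2
Tile 11: at (3,1), goal (2,2), distance |3-2|+|1-2| = 2
Tile 5: at (3,2), goal (1,0), distance |3-1|+|2-0| = 4
Tile 13: at (3,3), goal (3,0), distance |3-3|+|3-0| = 3
Sum: 5 + 1 + 4 + 4 + 2 + 3 + 4 + 3 + 2 + 2 + 1 + 2 + 2 + 4 + 3 = 42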